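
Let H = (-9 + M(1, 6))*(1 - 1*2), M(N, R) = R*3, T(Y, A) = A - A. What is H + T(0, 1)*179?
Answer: -9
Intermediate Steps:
T(Y, A) = 0
M(N, R) = 3*R
H = -9 (H = (-9 + 3*6)*(1 - 1*2) = (-9 + 18)*(1 - 2) = 9*(-1) = -9)
H + T(0, 1)*179 = -9 + 0*179 = -9 + 0 = -9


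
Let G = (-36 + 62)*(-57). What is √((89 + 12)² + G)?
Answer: √8719 ≈ 93.376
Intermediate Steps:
G = -1482 (G = 26*(-57) = -1482)
√((89 + 12)² + G) = √((89 + 12)² - 1482) = √(101² - 1482) = √(10201 - 1482) = √8719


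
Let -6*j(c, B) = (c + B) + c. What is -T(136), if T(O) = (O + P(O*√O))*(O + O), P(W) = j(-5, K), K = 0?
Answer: -112336/3 ≈ -37445.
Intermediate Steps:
j(c, B) = -c/3 - B/6 (j(c, B) = -((c + B) + c)/6 = -((B + c) + c)/6 = -(B + 2*c)/6 = -c/3 - B/6)
P(W) = 5/3 (P(W) = -⅓*(-5) - ⅙*0 = 5/3 + 0 = 5/3)
T(O) = 2*O*(5/3 + O) (T(O) = (O + 5/3)*(O + O) = (5/3 + O)*(2*O) = 2*O*(5/3 + O))
-T(136) = -2*136*(5 + 3*136)/3 = -2*136*(5 + 408)/3 = -2*136*413/3 = -1*112336/3 = -112336/3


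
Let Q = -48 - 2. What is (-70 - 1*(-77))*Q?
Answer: -350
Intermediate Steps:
Q = -50
(-70 - 1*(-77))*Q = (-70 - 1*(-77))*(-50) = (-70 + 77)*(-50) = 7*(-50) = -350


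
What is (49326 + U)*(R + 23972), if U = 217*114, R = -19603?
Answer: 323585616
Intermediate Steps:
U = 24738
(49326 + U)*(R + 23972) = (49326 + 24738)*(-19603 + 23972) = 74064*4369 = 323585616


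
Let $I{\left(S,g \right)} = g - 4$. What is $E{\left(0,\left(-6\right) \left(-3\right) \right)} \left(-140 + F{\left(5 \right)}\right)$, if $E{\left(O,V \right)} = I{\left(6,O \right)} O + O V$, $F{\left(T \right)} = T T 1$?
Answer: $0$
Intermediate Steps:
$I{\left(S,g \right)} = -4 + g$ ($I{\left(S,g \right)} = g - 4 = -4 + g$)
$F{\left(T \right)} = T^{2}$ ($F{\left(T \right)} = T^{2} \cdot 1 = T^{2}$)
$E{\left(O,V \right)} = O V + O \left(-4 + O\right)$ ($E{\left(O,V \right)} = \left(-4 + O\right) O + O V = O \left(-4 + O\right) + O V = O V + O \left(-4 + O\right)$)
$E{\left(0,\left(-6\right) \left(-3\right) \right)} \left(-140 + F{\left(5 \right)}\right) = 0 \left(-4 + 0 - -18\right) \left(-140 + 5^{2}\right) = 0 \left(-4 + 0 + 18\right) \left(-140 + 25\right) = 0 \cdot 14 \left(-115\right) = 0 \left(-115\right) = 0$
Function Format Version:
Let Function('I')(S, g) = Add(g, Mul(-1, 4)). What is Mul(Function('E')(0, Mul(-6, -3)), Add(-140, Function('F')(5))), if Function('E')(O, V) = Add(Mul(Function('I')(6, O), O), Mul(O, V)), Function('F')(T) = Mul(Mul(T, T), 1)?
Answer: 0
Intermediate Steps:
Function('I')(S, g) = Add(-4, g) (Function('I')(S, g) = Add(g, -4) = Add(-4, g))
Function('F')(T) = Pow(T, 2) (Function('F')(T) = Mul(Pow(T, 2), 1) = Pow(T, 2))
Function('E')(O, V) = Add(Mul(O, V), Mul(O, Add(-4, O))) (Function('E')(O, V) = Add(Mul(Add(-4, O), O), Mul(O, V)) = Add(Mul(O, Add(-4, O)), Mul(O, V)) = Add(Mul(O, V), Mul(O, Add(-4, O))))
Mul(Function('E')(0, Mul(-6, -3)), Add(-140, Function('F')(5))) = Mul(Mul(0, Add(-4, 0, Mul(-6, -3))), Add(-140, Pow(5, 2))) = Mul(Mul(0, Add(-4, 0, 18)), Add(-140, 25)) = Mul(Mul(0, 14), -115) = Mul(0, -115) = 0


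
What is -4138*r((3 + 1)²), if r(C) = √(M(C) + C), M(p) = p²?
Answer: -16552*√17 ≈ -68246.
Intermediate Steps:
r(C) = √(C + C²) (r(C) = √(C² + C) = √(C + C²))
-4138*r((3 + 1)²) = -4138*4*√(1 + (3 + 1)²) = -4138*4*√(1 + 4²) = -4138*4*√(1 + 16) = -4138*4*√17 = -16552*√17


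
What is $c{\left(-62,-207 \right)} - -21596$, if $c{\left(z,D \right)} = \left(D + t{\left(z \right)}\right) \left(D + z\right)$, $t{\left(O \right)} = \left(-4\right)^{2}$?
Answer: $72975$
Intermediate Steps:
$t{\left(O \right)} = 16$
$c{\left(z,D \right)} = \left(16 + D\right) \left(D + z\right)$ ($c{\left(z,D \right)} = \left(D + 16\right) \left(D + z\right) = \left(16 + D\right) \left(D + z\right)$)
$c{\left(-62,-207 \right)} - -21596 = \left(\left(-207\right)^{2} + 16 \left(-207\right) + 16 \left(-62\right) - -12834\right) - -21596 = \left(42849 - 3312 - 992 + 12834\right) + 21596 = 51379 + 21596 = 72975$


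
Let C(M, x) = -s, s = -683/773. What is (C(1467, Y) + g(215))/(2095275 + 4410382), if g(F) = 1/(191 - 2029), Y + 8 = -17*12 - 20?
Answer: 1254581/9243068318518 ≈ 1.3573e-7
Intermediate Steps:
Y = -232 (Y = -8 + (-17*12 - 20) = -8 + (-204 - 20) = -8 - 224 = -232)
s = -683/773 (s = -683*1/773 = -683/773 ≈ -0.88357)
g(F) = -1/1838 (g(F) = 1/(-1838) = -1/1838)
C(M, x) = 683/773 (C(M, x) = -1*(-683/773) = 683/773)
(C(1467, Y) + g(215))/(2095275 + 4410382) = (683/773 - 1/1838)/(2095275 + 4410382) = (1254581/1420774)/6505657 = (1254581/1420774)*(1/6505657) = 1254581/9243068318518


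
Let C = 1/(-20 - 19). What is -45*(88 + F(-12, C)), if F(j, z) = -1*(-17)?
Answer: -4725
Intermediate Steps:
C = -1/39 (C = 1/(-39) = -1/39 ≈ -0.025641)
F(j, z) = 17
-45*(88 + F(-12, C)) = -45*(88 + 17) = -45*105 = -4725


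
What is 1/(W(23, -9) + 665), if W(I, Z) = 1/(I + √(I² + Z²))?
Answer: 26921/17894817 - √610/35789634 ≈ 0.0015037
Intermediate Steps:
1/(W(23, -9) + 665) = 1/(1/(23 + √(23² + (-9)²)) + 665) = 1/(1/(23 + √(529 + 81)) + 665) = 1/(1/(23 + √610) + 665) = 1/(665 + 1/(23 + √610))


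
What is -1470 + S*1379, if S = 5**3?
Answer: 170905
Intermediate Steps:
S = 125
-1470 + S*1379 = -1470 + 125*1379 = -1470 + 172375 = 170905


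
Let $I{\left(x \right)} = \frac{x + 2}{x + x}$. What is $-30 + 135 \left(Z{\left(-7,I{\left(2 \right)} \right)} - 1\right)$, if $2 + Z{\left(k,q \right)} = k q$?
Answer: $-1380$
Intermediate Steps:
$I{\left(x \right)} = \frac{2 + x}{2 x}$
$Z{\left(k,q \right)} = -2 + k q$
$-30 + 135 \left(Z{\left(-7,I{\left(2 \right)} \right)} - 1\right) = -30 + 135 \left(\left(-2 - 7 \frac{2 + 2}{2 \cdot 2}\right) - 1\right) = -30 + 135 \left(\left(-2 - 7 \cdot \frac{1}{2} \cdot \frac{1}{2} \cdot 4\right) - 1\right) = -30 + 135 \left(\left(-2 - 7\right) - 1\right) = -30 + 135 \left(-9 - 1\right) = -30 + 135 \left(-10\right) = -30 - 1350 = -1380$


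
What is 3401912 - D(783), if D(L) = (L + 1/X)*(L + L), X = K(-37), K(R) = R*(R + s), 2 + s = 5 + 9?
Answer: 2012552384/925 ≈ 2.1757e+6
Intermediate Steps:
s = 12 (s = -2 + (5 + 9) = -2 + 14 = 12)
K(R) = R*(12 + R) (K(R) = R*(R + 12) = R*(12 + R))
X = 925 (X = -37*(12 - 37) = -37*(-25) = 925)
D(L) = 2*L*(1/925 + L) (D(L) = (L + 1/925)*(L + L) = (L + 1/925)*(2*L) = (1/925 + L)*(2*L) = 2*L*(1/925 + L))
3401912 - D(783) = 3401912 - 2*783*(1 + 925*783)/925 = 3401912 - 2*783*(1 + 724275)/925 = 3401912 - 2*783*724276/925 = 3401912 - 1*1134216216/925 = 3401912 - 1134216216/925 = 2012552384/925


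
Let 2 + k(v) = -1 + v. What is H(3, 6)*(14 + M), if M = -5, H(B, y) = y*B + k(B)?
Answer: 162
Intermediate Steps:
k(v) = -3 + v (k(v) = -2 + (-1 + v) = -3 + v)
H(B, y) = -3 + B + B*y (H(B, y) = y*B + (-3 + B) = B*y + (-3 + B) = -3 + B + B*y)
H(3, 6)*(14 + M) = (-3 + 3 + 3*6)*(14 - 5) = (-3 + 3 + 18)*9 = 18*9 = 162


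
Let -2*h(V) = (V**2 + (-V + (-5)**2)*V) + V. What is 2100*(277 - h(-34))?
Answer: -346500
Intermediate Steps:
h(V) = -V/2 - V**2/2 - V*(25 - V)/2 (h(V) = -((V**2 + (-V + (-5)**2)*V) + V)/2 = -((V**2 + (-V + 25)*V) + V)/2 = -((V**2 + (25 - V)*V) + V)/2 = -((V**2 + V*(25 - V)) + V)/2 = -(V + V**2 + V*(25 - V))/2 = -V/2 - V**2/2 - V*(25 - V)/2)
2100*(277 - h(-34)) = 2100*(277 - (-13)*(-34)) = 2100*(277 - 1*442) = 2100*(277 - 442) = 2100*(-165) = -346500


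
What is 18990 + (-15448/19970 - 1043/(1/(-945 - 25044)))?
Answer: 270848279521/9985 ≈ 2.7126e+7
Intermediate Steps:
18990 + (-15448/19970 - 1043/(1/(-945 - 25044))) = 18990 + (-15448*1/19970 - 1043/(1/(-25989))) = 18990 + (-7724/9985 - 1043/(-1/25989)) = 18990 + (-7724/9985 - 1043*(-25989)) = 18990 + (-7724/9985 + 27106527) = 18990 + 270658664371/9985 = 270848279521/9985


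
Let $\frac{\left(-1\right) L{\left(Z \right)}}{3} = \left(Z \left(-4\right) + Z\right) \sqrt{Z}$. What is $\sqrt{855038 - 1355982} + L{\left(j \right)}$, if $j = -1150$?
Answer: $i \left(- 51750 \sqrt{46} + 4 \sqrt{31309}\right) \approx - 3.5028 \cdot 10^{5} i$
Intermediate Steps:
$L{\left(Z \right)} = 9 Z^{\frac{3}{2}}$ ($L{\left(Z \right)} = - 3 \left(Z \left(-4\right) + Z\right) \sqrt{Z} = - 3 \left(- 4 Z + Z\right) \sqrt{Z} = - 3 - 3 Z \sqrt{Z} = - 3 \left(- 3 Z^{\frac{3}{2}}\right) = 9 Z^{\frac{3}{2}}$)
$\sqrt{855038 - 1355982} + L{\left(j \right)} = \sqrt{855038 - 1355982} + 9 \left(-1150\right)^{\frac{3}{2}} = \sqrt{-500944} + 9 \left(- 5750 i \sqrt{46}\right) = 4 i \sqrt{31309} - 51750 i \sqrt{46} = - 51750 i \sqrt{46} + 4 i \sqrt{31309}$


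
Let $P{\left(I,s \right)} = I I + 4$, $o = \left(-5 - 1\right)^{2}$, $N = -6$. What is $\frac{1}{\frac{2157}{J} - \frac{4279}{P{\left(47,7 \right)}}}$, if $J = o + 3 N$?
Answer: $\frac{13278}{1565473} \approx 0.0084818$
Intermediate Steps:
$o = 36$ ($o = \left(-6\right)^{2} = 36$)
$P{\left(I,s \right)} = 4 + I^{2}$ ($P{\left(I,s \right)} = I^{2} + 4 = 4 + I^{2}$)
$J = 18$ ($J = 36 + 3 \left(-6\right) = 36 - 18 = 18$)
$\frac{1}{\frac{2157}{J} - \frac{4279}{P{\left(47,7 \right)}}} = \frac{1}{\frac{2157}{18} - \frac{4279}{4 + 47^{2}}} = \frac{1}{2157 \cdot \frac{1}{18} - \frac{4279}{4 + 2209}} = \frac{1}{\frac{719}{6} - \frac{4279}{2213}} = \frac{1}{\frac{1565473}{13278}} = \frac{13278}{1565473}$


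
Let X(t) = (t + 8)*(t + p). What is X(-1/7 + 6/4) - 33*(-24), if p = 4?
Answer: 165057/196 ≈ 842.13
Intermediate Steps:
X(t) = (4 + t)*(8 + t) (X(t) = (t + 8)*(t + 4) = (8 + t)*(4 + t) = (4 + t)*(8 + t))
X(-1/7 + 6/4) - 33*(-24) = (32 + (-1/7 + 6/4)**2 + 12*(-1/7 + 6/4)) - 33*(-24) = (32 + (-1*1/7 + 6*(1/4))**2 + 12*(-1*1/7 + 6*(1/4))) + 792 = (32 + (-1/7 + 3/2)**2 + 12*(-1/7 + 3/2)) + 792 = (32 + (19/14)**2 + 12*(19/14)) + 792 = (32 + 361/196 + 114/7) + 792 = 9825/196 + 792 = 165057/196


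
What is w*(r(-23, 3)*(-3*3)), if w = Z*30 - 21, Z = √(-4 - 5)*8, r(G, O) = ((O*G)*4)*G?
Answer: 1199772 - 41135040*I ≈ 1.1998e+6 - 4.1135e+7*I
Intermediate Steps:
r(G, O) = 4*O*G² (r(G, O) = ((G*O)*4)*G = (4*G*O)*G = 4*O*G²)
Z = 24*I (Z = √(-9)*8 = (3*I)*8 = 24*I ≈ 24.0*I)
w = -21 + 720*I (w = (24*I)*30 - 21 = 720*I - 21 = -21 + 720*I ≈ -21.0 + 720.0*I)
w*(r(-23, 3)*(-3*3)) = (-21 + 720*I)*((4*3*(-23)²)*(-3*3)) = (-21 + 720*I)*((4*3*529)*(-9)) = (-21 + 720*I)*(6348*(-9)) = (-21 + 720*I)*(-57132) = 1199772 - 41135040*I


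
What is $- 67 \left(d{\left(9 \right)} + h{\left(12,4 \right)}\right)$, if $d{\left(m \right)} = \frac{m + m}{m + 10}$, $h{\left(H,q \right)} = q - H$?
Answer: $\frac{8978}{19} \approx 472.53$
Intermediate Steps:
$d{\left(m \right)} = \frac{2 m}{10 + m}$
$- 67 \left(d{\left(9 \right)} + h{\left(12,4 \right)}\right) = - 67 \left(2 \cdot 9 \frac{1}{10 + 9} + \left(4 - 12\right)\right) = - 67 \left(2 \cdot 9 \cdot \frac{1}{19} + \left(4 - 12\right)\right) = - 67 \left(2 \cdot 9 \cdot \frac{1}{19} - 8\right) = - 67 \left(\frac{18}{19} - 8\right) = \left(-67\right) \left(- \frac{134}{19}\right) = \frac{8978}{19}$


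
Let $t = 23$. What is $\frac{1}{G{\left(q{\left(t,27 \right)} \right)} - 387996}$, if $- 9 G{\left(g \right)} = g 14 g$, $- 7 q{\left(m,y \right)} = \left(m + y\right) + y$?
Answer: $- \frac{9}{3493658} \approx -2.5761 \cdot 10^{-6}$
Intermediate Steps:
$q{\left(m,y \right)} = - \frac{2 y}{7} - \frac{m}{7}$ ($q{\left(m,y \right)} = - \frac{\left(m + y\right) + y}{7} = - \frac{m + 2 y}{7} = - \frac{2 y}{7} - \frac{m}{7}$)
$G{\left(g \right)} = - \frac{14 g^{2}}{9}$ ($G{\left(g \right)} = - \frac{g 14 g}{9} = - \frac{14 g g}{9} = - \frac{14 g^{2}}{9}$)
$\frac{1}{G{\left(q{\left(t,27 \right)} \right)} - 387996} = \frac{1}{- \frac{14 \left(\left(- \frac{2}{7}\right) 27 - \frac{23}{7}\right)^{2}}{9} - 387996} = \frac{1}{- \frac{14 \left(- \frac{54}{7} - \frac{23}{7}\right)^{2}}{9} - 387996} = \frac{1}{- \frac{14 \left(-11\right)^{2}}{9} - 387996} = \frac{1}{\left(- \frac{14}{9}\right) 121 - 387996} = \frac{1}{- \frac{1694}{9} - 387996} = \frac{1}{- \frac{3493658}{9}} = - \frac{9}{3493658}$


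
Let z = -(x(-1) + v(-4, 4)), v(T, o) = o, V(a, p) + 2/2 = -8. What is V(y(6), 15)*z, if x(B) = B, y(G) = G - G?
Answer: 27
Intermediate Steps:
y(G) = 0
V(a, p) = -9 (V(a, p) = -1 - 8 = -9)
z = -3 (z = -(-1 + 4) = -1*3 = -3)
V(y(6), 15)*z = -9*(-3) = 27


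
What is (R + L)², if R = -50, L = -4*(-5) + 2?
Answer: 784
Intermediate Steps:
L = 22 (L = 20 + 2 = 22)
(R + L)² = (-50 + 22)² = (-28)² = 784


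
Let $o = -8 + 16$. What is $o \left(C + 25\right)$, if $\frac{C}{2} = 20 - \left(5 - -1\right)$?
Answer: $424$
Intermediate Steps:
$C = 28$ ($C = 2 \left(20 - \left(5 - -1\right)\right) = 2 \left(20 - \left(5 + 1\right)\right) = 2 \left(20 - 6\right) = 2 \cdot 14 = 28$)
$o = 8$
$o \left(C + 25\right) = 8 \left(28 + 25\right) = 8 \cdot 53 = 424$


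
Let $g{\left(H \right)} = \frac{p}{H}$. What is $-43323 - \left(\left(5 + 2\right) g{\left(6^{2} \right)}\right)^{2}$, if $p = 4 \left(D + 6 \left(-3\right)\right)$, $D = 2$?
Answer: $- \frac{3521707}{81} \approx -43478.0$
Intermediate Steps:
$p = -64$ ($p = 4 \left(2 + 6 \left(-3\right)\right) = 4 \left(2 - 18\right) = 4 \left(-16\right) = -64$)
$g{\left(H \right)} = - \frac{64}{H}$
$-43323 - \left(\left(5 + 2\right) g{\left(6^{2} \right)}\right)^{2} = -43323 - \left(\left(5 + 2\right) \left(- \frac{64}{6^{2}}\right)\right)^{2} = -43323 - \left(7 \left(- \frac{64}{36}\right)\right)^{2} = -43323 - \left(7 \left(\left(-64\right) \frac{1}{36}\right)\right)^{2} = -43323 - \left(7 \left(- \frac{16}{9}\right)\right)^{2} = -43323 - \left(- \frac{112}{9}\right)^{2} = -43323 - \frac{12544}{81} = - \frac{3521707}{81}$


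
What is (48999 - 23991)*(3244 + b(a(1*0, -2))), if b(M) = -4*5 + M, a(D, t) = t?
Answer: 80575776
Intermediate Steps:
b(M) = -20 + M
(48999 - 23991)*(3244 + b(a(1*0, -2))) = (48999 - 23991)*(3244 + (-20 - 2)) = 25008*(3244 - 22) = 25008*3222 = 80575776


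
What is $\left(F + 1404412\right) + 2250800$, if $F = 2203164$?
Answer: $5858376$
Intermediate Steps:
$\left(F + 1404412\right) + 2250800 = \left(2203164 + 1404412\right) + 2250800 = 3607576 + 2250800 = 5858376$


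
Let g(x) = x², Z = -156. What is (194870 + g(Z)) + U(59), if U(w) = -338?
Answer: 218868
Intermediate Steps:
(194870 + g(Z)) + U(59) = (194870 + (-156)²) - 338 = (194870 + 24336) - 338 = 219206 - 338 = 218868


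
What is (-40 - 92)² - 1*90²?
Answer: 9324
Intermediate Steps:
(-40 - 92)² - 1*90² = (-132)² - 1*8100 = 17424 - 8100 = 9324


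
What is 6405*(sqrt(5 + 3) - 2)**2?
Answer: 76860 - 51240*sqrt(2) ≈ 4395.7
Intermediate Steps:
6405*(sqrt(5 + 3) - 2)**2 = 6405*(sqrt(8) - 2)**2 = 6405*(2*sqrt(2) - 2)**2 = 6405*(-2 + 2*sqrt(2))**2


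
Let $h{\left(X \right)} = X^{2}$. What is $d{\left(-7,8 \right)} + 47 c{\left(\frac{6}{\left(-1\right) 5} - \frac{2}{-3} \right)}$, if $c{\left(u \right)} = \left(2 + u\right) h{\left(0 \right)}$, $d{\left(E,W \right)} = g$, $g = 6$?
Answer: $6$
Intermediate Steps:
$d{\left(E,W \right)} = 6$
$c{\left(u \right)} = 0$ ($c{\left(u \right)} = \left(2 + u\right) 0^{2} = \left(2 + u\right) 0 = 0$)
$d{\left(-7,8 \right)} + 47 c{\left(\frac{6}{\left(-1\right) 5} - \frac{2}{-3} \right)} = 6 + 47 \cdot 0 = 6 + 0 = 6$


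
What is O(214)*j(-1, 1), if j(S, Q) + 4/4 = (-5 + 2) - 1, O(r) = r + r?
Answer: -2140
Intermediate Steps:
O(r) = 2*r
j(S, Q) = -5 (j(S, Q) = -1 + ((-5 + 2) - 1) = -1 + (-3 - 1) = -1 - 4 = -5)
O(214)*j(-1, 1) = (2*214)*(-5) = 428*(-5) = -2140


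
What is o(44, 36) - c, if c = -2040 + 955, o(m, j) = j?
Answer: 1121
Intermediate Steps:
c = -1085
o(44, 36) - c = 36 - 1*(-1085) = 36 + 1085 = 1121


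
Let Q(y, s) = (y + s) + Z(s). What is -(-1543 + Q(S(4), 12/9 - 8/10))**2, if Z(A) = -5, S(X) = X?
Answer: -536015104/225 ≈ -2.3823e+6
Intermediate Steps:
Q(y, s) = -5 + s + y (Q(y, s) = (y + s) - 5 = (s + y) - 5 = -5 + s + y)
-(-1543 + Q(S(4), 12/9 - 8/10))**2 = -(-1543 + (-5 + (12/9 - 8/10) + 4))**2 = -(-1543 + (-5 + (12*(1/9) - 8*1/10) + 4))**2 = -(-1543 + (-5 + (4/3 - 4/5) + 4))**2 = -(-1543 + (-5 + 8/15 + 4))**2 = -(-1543 - 7/15)**2 = -(-23152/15)**2 = -1*536015104/225 = -536015104/225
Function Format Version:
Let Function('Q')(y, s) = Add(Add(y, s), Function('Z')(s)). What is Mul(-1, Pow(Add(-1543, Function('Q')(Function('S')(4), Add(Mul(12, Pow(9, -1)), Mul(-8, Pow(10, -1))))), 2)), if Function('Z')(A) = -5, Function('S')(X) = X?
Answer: Rational(-536015104, 225) ≈ -2.3823e+6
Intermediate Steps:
Function('Q')(y, s) = Add(-5, s, y) (Function('Q')(y, s) = Add(Add(y, s), -5) = Add(Add(s, y), -5) = Add(-5, s, y))
Mul(-1, Pow(Add(-1543, Function('Q')(Function('S')(4), Add(Mul(12, Pow(9, -1)), Mul(-8, Pow(10, -1))))), 2)) = Mul(-1, Pow(Add(-1543, Add(-5, Add(Mul(12, Pow(9, -1)), Mul(-8, Pow(10, -1))), 4)), 2)) = Mul(-1, Pow(Add(-1543, Add(-5, Add(Mul(12, Rational(1, 9)), Mul(-8, Rational(1, 10))), 4)), 2)) = Mul(-1, Pow(Add(-1543, Add(-5, Add(Rational(4, 3), Rational(-4, 5)), 4)), 2)) = Mul(-1, Pow(Add(-1543, Add(-5, Rational(8, 15), 4)), 2)) = Mul(-1, Pow(Add(-1543, Rational(-7, 15)), 2)) = Mul(-1, Pow(Rational(-23152, 15), 2)) = Mul(-1, Rational(536015104, 225)) = Rational(-536015104, 225)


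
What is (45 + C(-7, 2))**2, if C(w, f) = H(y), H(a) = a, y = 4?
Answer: 2401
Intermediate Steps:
C(w, f) = 4
(45 + C(-7, 2))**2 = (45 + 4)**2 = 49**2 = 2401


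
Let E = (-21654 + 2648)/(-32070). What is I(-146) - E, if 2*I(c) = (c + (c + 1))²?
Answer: 1357840829/32070 ≈ 42340.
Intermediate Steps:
I(c) = (1 + 2*c)²/2 (I(c) = (c + (c + 1))²/2 = (c + (1 + c))²/2 = (1 + 2*c)²/2)
E = 9503/16035 (E = -19006*(-1/32070) = 9503/16035 ≈ 0.59264)
I(-146) - E = (1 + 2*(-146))²/2 - 1*9503/16035 = (1 - 292)²/2 - 9503/16035 = (½)*(-291)² - 9503/16035 = (½)*84681 - 9503/16035 = 84681/2 - 9503/16035 = 1357840829/32070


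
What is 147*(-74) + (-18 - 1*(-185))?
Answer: -10711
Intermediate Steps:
147*(-74) + (-18 - 1*(-185)) = -10878 + (-18 + 185) = -10878 + 167 = -10711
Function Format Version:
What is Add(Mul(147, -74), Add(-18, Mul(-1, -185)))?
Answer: -10711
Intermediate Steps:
Add(Mul(147, -74), Add(-18, Mul(-1, -185))) = Add(-10878, Add(-18, 185)) = Add(-10878, 167) = -10711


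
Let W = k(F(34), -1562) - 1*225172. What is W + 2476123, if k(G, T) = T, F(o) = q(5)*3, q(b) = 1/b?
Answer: 2249389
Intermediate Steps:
F(o) = ⅗ (F(o) = 3/5 = (⅕)*3 = ⅗)
W = -226734 (W = -1562 - 1*225172 = -1562 - 225172 = -226734)
W + 2476123 = -226734 + 2476123 = 2249389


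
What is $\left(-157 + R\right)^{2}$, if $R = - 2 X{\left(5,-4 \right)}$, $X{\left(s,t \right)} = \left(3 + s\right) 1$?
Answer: $29929$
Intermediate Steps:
$X{\left(s,t \right)} = 3 + s$
$R = -16$ ($R = - 2 \left(3 + 5\right) = \left(-2\right) 8 = -16$)
$\left(-157 + R\right)^{2} = \left(-157 - 16\right)^{2} = \left(-173\right)^{2} = 29929$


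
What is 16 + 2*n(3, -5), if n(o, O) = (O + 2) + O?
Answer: 0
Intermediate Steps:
n(o, O) = 2 + 2*O (n(o, O) = (2 + O) + O = 2 + 2*O)
16 + 2*n(3, -5) = 16 + 2*(2 + 2*(-5)) = 16 + 2*(2 - 10) = 16 + 2*(-8) = 16 - 16 = 0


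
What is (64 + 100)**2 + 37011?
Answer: 63907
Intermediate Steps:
(64 + 100)**2 + 37011 = 164**2 + 37011 = 26896 + 37011 = 63907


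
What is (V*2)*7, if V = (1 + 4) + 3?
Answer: 112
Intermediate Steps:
V = 8 (V = 5 + 3 = 8)
(V*2)*7 = (8*2)*7 = 16*7 = 112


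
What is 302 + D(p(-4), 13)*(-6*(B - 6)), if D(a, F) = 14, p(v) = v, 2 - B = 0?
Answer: 638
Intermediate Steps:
B = 2 (B = 2 - 1*0 = 2 + 0 = 2)
302 + D(p(-4), 13)*(-6*(B - 6)) = 302 + 14*(-6*(2 - 6)) = 302 + 14*(-6*(-4)) = 302 + 14*24 = 302 + 336 = 638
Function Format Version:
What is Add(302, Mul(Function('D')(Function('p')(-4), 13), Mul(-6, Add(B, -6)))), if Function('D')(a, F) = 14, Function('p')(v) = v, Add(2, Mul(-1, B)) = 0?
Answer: 638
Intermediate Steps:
B = 2 (B = Add(2, Mul(-1, 0)) = Add(2, 0) = 2)
Add(302, Mul(Function('D')(Function('p')(-4), 13), Mul(-6, Add(B, -6)))) = Add(302, Mul(14, Mul(-6, Add(2, -6)))) = Add(302, Mul(14, Mul(-6, -4))) = Add(302, Mul(14, 24)) = Add(302, 336) = 638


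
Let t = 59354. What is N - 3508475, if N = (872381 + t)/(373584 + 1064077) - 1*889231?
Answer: -6322409473931/1437661 ≈ -4.3977e+6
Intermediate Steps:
N = -1278411796956/1437661 (N = (872381 + 59354)/(373584 + 1064077) - 1*889231 = 931735/1437661 - 889231 = -1278411796956/1437661 ≈ -8.8923e+5)
N - 3508475 = -1278411796956/1437661 - 3508475 = -6322409473931/1437661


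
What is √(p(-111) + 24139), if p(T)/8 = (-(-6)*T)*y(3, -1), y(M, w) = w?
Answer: √29467 ≈ 171.66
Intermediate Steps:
p(T) = -48*T (p(T) = 8*(-(-6)*T*(-1)) = 8*((6*T)*(-1)) = 8*(-6*T) = -48*T)
√(p(-111) + 24139) = √(-48*(-111) + 24139) = √(5328 + 24139) = √29467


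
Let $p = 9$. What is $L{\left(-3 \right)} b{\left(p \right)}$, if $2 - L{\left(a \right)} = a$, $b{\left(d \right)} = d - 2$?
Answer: $35$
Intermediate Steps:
$b{\left(d \right)} = -2 + d$ ($b{\left(d \right)} = d - 2 = -2 + d$)
$L{\left(a \right)} = 2 - a$
$L{\left(-3 \right)} b{\left(p \right)} = \left(2 - -3\right) \left(-2 + 9\right) = \left(2 + 3\right) 7 = 5 \cdot 7 = 35$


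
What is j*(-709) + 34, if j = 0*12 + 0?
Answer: 34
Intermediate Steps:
j = 0 (j = 0 + 0 = 0)
j*(-709) + 34 = 0*(-709) + 34 = 0 + 34 = 34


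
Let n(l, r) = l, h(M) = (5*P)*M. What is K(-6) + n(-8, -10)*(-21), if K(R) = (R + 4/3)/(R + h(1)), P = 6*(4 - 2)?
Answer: 13601/81 ≈ 167.91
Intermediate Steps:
P = 12 (P = 6*2 = 12)
h(M) = 60*M (h(M) = (5*12)*M = 60*M)
K(R) = (4/3 + R)/(60 + R) (K(R) = (R + 4/3)/(R + 60*1) = (R + 4*(⅓))/(R + 60) = (R + 4/3)/(60 + R) = (4/3 + R)/(60 + R))
K(-6) + n(-8, -10)*(-21) = (4/3 - 6)/(60 - 6) - 8*(-21) = -14/3/54 + 168 = (1/54)*(-14/3) + 168 = -7/81 + 168 = 13601/81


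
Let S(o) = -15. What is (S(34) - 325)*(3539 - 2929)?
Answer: -207400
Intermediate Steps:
(S(34) - 325)*(3539 - 2929) = (-15 - 325)*(3539 - 2929) = -340*610 = -207400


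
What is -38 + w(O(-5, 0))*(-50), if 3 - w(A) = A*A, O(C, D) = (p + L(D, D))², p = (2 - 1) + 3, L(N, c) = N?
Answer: 12612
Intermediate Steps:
p = 4 (p = 1 + 3 = 4)
O(C, D) = (4 + D)²
w(A) = 3 - A² (w(A) = 3 - A*A = 3 - A²)
-38 + w(O(-5, 0))*(-50) = -38 + (3 - ((4 + 0)²)²)*(-50) = -38 + (3 - (4²)²)*(-50) = -38 + (3 - 1*16²)*(-50) = -38 + (3 - 1*256)*(-50) = -38 + (3 - 256)*(-50) = -38 - 253*(-50) = -38 + 12650 = 12612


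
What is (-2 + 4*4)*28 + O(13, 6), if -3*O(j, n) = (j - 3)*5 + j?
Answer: 371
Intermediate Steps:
O(j, n) = 5 - 2*j (O(j, n) = -((j - 3)*5 + j)/3 = -((-3 + j)*5 + j)/3 = -((-15 + 5*j) + j)/3 = -(-15 + 6*j)/3 = 5 - 2*j)
(-2 + 4*4)*28 + O(13, 6) = (-2 + 4*4)*28 + (5 - 2*13) = (-2 + 16)*28 + (5 - 26) = 14*28 - 21 = 392 - 21 = 371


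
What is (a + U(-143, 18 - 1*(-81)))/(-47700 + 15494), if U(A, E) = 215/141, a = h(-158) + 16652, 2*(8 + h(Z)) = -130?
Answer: -1168927/2270523 ≈ -0.51483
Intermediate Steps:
h(Z) = -73 (h(Z) = -8 + (1/2)*(-130) = -8 - 65 = -73)
a = 16579 (a = -73 + 16652 = 16579)
U(A, E) = 215/141 (U(A, E) = 215*(1/141) = 215/141)
(a + U(-143, 18 - 1*(-81)))/(-47700 + 15494) = (16579 + 215/141)/(-47700 + 15494) = (2337854/141)/(-32206) = (2337854/141)*(-1/32206) = -1168927/2270523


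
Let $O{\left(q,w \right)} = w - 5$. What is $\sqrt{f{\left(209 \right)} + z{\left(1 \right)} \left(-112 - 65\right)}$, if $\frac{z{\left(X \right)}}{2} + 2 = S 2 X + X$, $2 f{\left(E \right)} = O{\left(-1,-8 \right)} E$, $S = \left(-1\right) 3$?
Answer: $\frac{\sqrt{4478}}{2} \approx 33.459$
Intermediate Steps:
$O{\left(q,w \right)} = -5 + w$
$S = -3$
$f{\left(E \right)} = - \frac{13 E}{2}$ ($f{\left(E \right)} = \frac{\left(-5 - 8\right) E}{2} = \frac{\left(-13\right) E}{2} = - \frac{13 E}{2}$)
$z{\left(X \right)} = -4 - 10 X$ ($z{\left(X \right)} = -4 + 2 \left(\left(-3\right) 2 X + X\right) = -4 + 2 \left(- 6 X + X\right) = -4 + 2 \left(- 5 X\right) = -4 - 10 X$)
$\sqrt{f{\left(209 \right)} + z{\left(1 \right)} \left(-112 - 65\right)} = \sqrt{\left(- \frac{13}{2}\right) 209 + \left(-4 - 10\right) \left(-112 - 65\right)} = \sqrt{- \frac{2717}{2} + \left(-4 - 10\right) \left(-177\right)} = \sqrt{- \frac{2717}{2} - -2478} = \sqrt{- \frac{2717}{2} + 2478} = \sqrt{\frac{2239}{2}} = \frac{\sqrt{4478}}{2}$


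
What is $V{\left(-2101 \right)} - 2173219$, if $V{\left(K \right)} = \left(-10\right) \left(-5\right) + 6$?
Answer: $-2173163$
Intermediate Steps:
$V{\left(K \right)} = 56$ ($V{\left(K \right)} = 50 + 6 = 56$)
$V{\left(-2101 \right)} - 2173219 = 56 - 2173219 = -2173163$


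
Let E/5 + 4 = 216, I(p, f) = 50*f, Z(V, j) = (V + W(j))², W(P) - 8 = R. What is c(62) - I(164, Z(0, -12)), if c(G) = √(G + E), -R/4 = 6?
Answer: -12800 + √1122 ≈ -12767.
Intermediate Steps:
R = -24 (R = -4*6 = -24)
W(P) = -16 (W(P) = 8 - 24 = -16)
Z(V, j) = (-16 + V)² (Z(V, j) = (V - 16)² = (-16 + V)²)
E = 1060 (E = -20 + 5*216 = -20 + 1080 = 1060)
c(G) = √(1060 + G) (c(G) = √(G + 1060) = √(1060 + G))
c(62) - I(164, Z(0, -12)) = √(1060 + 62) - 50*(-16 + 0)² = √1122 - 50*(-16)² = √1122 - 50*256 = √1122 - 1*12800 = √1122 - 12800 = -12800 + √1122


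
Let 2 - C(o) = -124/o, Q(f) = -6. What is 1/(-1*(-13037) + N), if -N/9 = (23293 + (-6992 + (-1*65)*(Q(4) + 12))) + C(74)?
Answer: -37/4817218 ≈ -7.6808e-6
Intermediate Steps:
C(o) = 2 + 124/o (C(o) = 2 - (-124)/o = 2 + 124/o)
N = -5299587/37 (N = -9*((23293 + (-6992 + (-1*65)*(-6 + 12))) + (2 + 124/74)) = -9*((23293 + (-6992 - 65*6)) + (2 + 124*(1/74))) = -9*((23293 + (-6992 - 390)) + (2 + 62/37)) = -9*((23293 - 7382) + 136/37) = -9*(15911 + 136/37) = -9*588843/37 = -5299587/37 ≈ -1.4323e+5)
1/(-1*(-13037) + N) = 1/(-1*(-13037) - 5299587/37) = 1/(13037 - 5299587/37) = 1/(-4817218/37) = -37/4817218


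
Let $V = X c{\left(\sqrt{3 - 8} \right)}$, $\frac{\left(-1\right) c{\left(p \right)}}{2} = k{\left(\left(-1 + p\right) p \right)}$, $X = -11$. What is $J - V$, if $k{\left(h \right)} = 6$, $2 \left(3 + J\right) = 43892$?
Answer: $21811$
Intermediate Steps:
$J = 21943$ ($J = -3 + \frac{1}{2} \cdot 43892 = -3 + 21946 = 21943$)
$c{\left(p \right)} = -12$ ($c{\left(p \right)} = \left(-2\right) 6 = -12$)
$V = 132$ ($V = \left(-11\right) \left(-12\right) = 132$)
$J - V = 21943 - 132 = 21811$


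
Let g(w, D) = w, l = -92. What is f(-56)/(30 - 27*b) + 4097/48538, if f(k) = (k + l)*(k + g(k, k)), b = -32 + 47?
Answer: -803029513/18201750 ≈ -44.118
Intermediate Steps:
b = 15
f(k) = 2*k*(-92 + k) (f(k) = (k - 92)*(k + k) = (-92 + k)*(2*k) = 2*k*(-92 + k))
f(-56)/(30 - 27*b) + 4097/48538 = (2*(-56)*(-92 - 56))/(30 - 27*15) + 4097/48538 = (2*(-56)*(-148))/(30 - 405) + 4097*(1/48538) = 16576/(-375) + 4097/48538 = 16576*(-1/375) + 4097/48538 = -16576/375 + 4097/48538 = -803029513/18201750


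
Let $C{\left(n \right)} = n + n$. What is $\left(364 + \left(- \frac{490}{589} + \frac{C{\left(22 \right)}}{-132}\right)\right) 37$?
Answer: $\frac{23721773}{1767} \approx 13425.0$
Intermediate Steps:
$C{\left(n \right)} = 2 n$
$\left(364 + \left(- \frac{490}{589} + \frac{C{\left(22 \right)}}{-132}\right)\right) 37 = \left(364 - \left(\frac{490}{589} - \frac{2 \cdot 22}{-132}\right)\right) 37 = \left(364 + \left(\left(-490\right) \frac{1}{589} + 44 \left(- \frac{1}{132}\right)\right)\right) 37 = \left(364 - \frac{2059}{1767}\right) 37 = \frac{641129}{1767} \cdot 37 = \frac{23721773}{1767}$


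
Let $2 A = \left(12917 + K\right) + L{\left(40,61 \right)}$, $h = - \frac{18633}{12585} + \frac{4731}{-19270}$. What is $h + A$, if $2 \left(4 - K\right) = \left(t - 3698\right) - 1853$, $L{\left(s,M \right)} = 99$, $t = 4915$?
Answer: $\frac{107793351067}{16167530} \approx 6667.3$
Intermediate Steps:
$K = 322$ ($K = 4 - \frac{\left(4915 - 3698\right) - 1853}{2} = 4 - \frac{1217 - 1853}{2} = 4 - -318 = 4 + 318 = 322$)
$h = - \frac{27906503}{16167530}$ ($h = \left(-18633\right) \frac{1}{12585} + 4731 \left(- \frac{1}{19270}\right) = - \frac{6211}{4195} - \frac{4731}{19270} = - \frac{27906503}{16167530} \approx -1.7261$)
$A = 6669$ ($A = \frac{\left(12917 + 322\right) + 99}{2} = \frac{13239 + 99}{2} = \frac{1}{2} \cdot 13338 = 6669$)
$h + A = - \frac{27906503}{16167530} + 6669 = \frac{107793351067}{16167530}$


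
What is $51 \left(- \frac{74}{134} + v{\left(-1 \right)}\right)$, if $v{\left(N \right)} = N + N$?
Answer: $- \frac{8721}{67} \approx -130.16$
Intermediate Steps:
$v{\left(N \right)} = 2 N$
$51 \left(- \frac{74}{134} + v{\left(-1 \right)}\right) = 51 \left(- \frac{74}{134} + 2 \left(-1\right)\right) = 51 \left(\left(-74\right) \frac{1}{134} - 2\right) = 51 \left(- \frac{37}{67} - 2\right) = 51 \left(- \frac{171}{67}\right) = - \frac{8721}{67}$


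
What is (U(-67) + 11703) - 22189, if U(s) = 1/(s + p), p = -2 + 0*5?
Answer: -723535/69 ≈ -10486.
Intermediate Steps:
p = -2 (p = -2 + 0 = -2)
U(s) = 1/(-2 + s) (U(s) = 1/(s - 2) = 1/(-2 + s))
(U(-67) + 11703) - 22189 = (1/(-2 - 67) + 11703) - 22189 = (1/(-69) + 11703) - 22189 = (-1/69 + 11703) - 22189 = 807506/69 - 22189 = -723535/69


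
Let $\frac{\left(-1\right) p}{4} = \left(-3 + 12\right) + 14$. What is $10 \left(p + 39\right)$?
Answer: $-530$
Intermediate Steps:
$p = -92$ ($p = - 4 \left(\left(-3 + 12\right) + 14\right) = - 4 \left(9 + 14\right) = \left(-4\right) 23 = -92$)
$10 \left(p + 39\right) = 10 \left(-92 + 39\right) = 10 \left(-53\right) = -530$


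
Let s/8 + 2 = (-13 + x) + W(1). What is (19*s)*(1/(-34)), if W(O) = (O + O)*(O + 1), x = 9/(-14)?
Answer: 6194/119 ≈ 52.050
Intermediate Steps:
x = -9/14 (x = 9*(-1/14) = -9/14 ≈ -0.64286)
W(O) = 2*O*(1 + O) (W(O) = (2*O)*(1 + O) = 2*O*(1 + O))
s = -652/7 (s = -16 + 8*((-13 - 9/14) + 2*1*(1 + 1)) = -16 + 8*(-191/14 + 2*1*2) = -16 + 8*(-191/14 + 4) = -16 + 8*(-135/14) = -16 - 540/7 = -652/7 ≈ -93.143)
(19*s)*(1/(-34)) = (19*(-652/7))*(1/(-34)) = -12388*(-1)/(7*34) = -12388/7*(-1/34) = 6194/119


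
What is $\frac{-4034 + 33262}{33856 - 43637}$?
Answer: $- \frac{29228}{9781} \approx -2.9882$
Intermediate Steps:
$\frac{-4034 + 33262}{33856 - 43637} = \frac{29228}{-9781} = 29228 \left(- \frac{1}{9781}\right) = - \frac{29228}{9781}$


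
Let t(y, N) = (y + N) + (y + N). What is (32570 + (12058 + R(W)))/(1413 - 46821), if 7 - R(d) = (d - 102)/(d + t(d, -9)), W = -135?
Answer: -393341/400158 ≈ -0.98296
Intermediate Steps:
t(y, N) = 2*N + 2*y (t(y, N) = (N + y) + (N + y) = 2*N + 2*y)
R(d) = 7 - (-102 + d)/(-18 + 3*d) (R(d) = 7 - (d - 102)/(d + (2*(-9) + 2*d)) = 7 - (-102 + d)/(d + (-18 + 2*d)) = 7 - (-102 + d)/(-18 + 3*d))
(32570 + (12058 + R(W)))/(1413 - 46821) = (32570 + (12058 + 4*(-6 + 5*(-135))/(3*(-6 - 135))))/(1413 - 46821) = (32570 + (12058 + (4/3)*(-6 - 675)/(-141)))/(-45408) = (32570 + (12058 + (4/3)*(-1/141)*(-681)))*(-1/45408) = (32570 + (12058 + 908/141))*(-1/45408) = (32570 + 1701086/141)*(-1/45408) = (6293456/141)*(-1/45408) = -393341/400158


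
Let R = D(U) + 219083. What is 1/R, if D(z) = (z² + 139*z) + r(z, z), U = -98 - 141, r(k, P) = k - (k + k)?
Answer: 1/243222 ≈ 4.1115e-6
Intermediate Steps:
r(k, P) = -k (r(k, P) = k - 2*k = -k)
U = -239
D(z) = z² + 138*z (D(z) = (z² + 139*z) - z = z² + 138*z)
R = 243222 (R = -239*(138 - 239) + 219083 = -239*(-101) + 219083 = 24139 + 219083 = 243222)
1/R = 1/243222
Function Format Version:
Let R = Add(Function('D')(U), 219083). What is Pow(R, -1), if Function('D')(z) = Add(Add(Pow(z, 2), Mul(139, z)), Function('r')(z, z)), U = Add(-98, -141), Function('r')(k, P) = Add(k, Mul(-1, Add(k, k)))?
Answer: Rational(1, 243222) ≈ 4.1115e-6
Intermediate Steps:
Function('r')(k, P) = Mul(-1, k) (Function('r')(k, P) = Add(k, Mul(-1, Mul(2, k))) = Add(k, Mul(-2, k)) = Mul(-1, k))
U = -239
Function('D')(z) = Add(Pow(z, 2), Mul(138, z)) (Function('D')(z) = Add(Add(Pow(z, 2), Mul(139, z)), Mul(-1, z)) = Add(Pow(z, 2), Mul(138, z)))
R = 243222 (R = Add(Mul(-239, Add(138, -239)), 219083) = Add(Mul(-239, -101), 219083) = Add(24139, 219083) = 243222)
Pow(R, -1) = Pow(243222, -1) = Rational(1, 243222)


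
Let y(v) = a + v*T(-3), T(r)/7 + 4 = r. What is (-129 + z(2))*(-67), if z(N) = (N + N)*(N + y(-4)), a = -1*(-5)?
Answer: -45761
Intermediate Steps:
T(r) = -28 + 7*r
a = 5
y(v) = 5 - 49*v (y(v) = 5 + v*(-28 + 7*(-3)) = 5 + v*(-28 - 21) = 5 + v*(-49) = 5 - 49*v)
z(N) = 2*N*(201 + N) (z(N) = (N + N)*(N + (5 - 49*(-4))) = (2*N)*(N + (5 + 196)) = (2*N)*(N + 201) = (2*N)*(201 + N) = 2*N*(201 + N))
(-129 + z(2))*(-67) = (-129 + 2*2*(201 + 2))*(-67) = (-129 + 2*2*203)*(-67) = (-129 + 812)*(-67) = 683*(-67) = -45761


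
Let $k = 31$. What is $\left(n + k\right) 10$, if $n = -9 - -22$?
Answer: $440$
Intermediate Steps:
$n = 13$ ($n = -9 + 22 = 13$)
$\left(n + k\right) 10 = \left(13 + 31\right) 10 = 44 \cdot 10 = 440$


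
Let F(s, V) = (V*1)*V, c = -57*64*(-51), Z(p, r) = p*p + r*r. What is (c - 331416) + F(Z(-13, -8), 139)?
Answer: -126047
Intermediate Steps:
Z(p, r) = p² + r²
c = 186048 (c = -3648*(-51) = 186048)
F(s, V) = V² (F(s, V) = V*V = V²)
(c - 331416) + F(Z(-13, -8), 139) = (186048 - 331416) + 139² = -145368 + 19321 = -126047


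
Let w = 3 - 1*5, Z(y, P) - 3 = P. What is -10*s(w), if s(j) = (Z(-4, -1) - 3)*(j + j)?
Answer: -40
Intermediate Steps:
Z(y, P) = 3 + P
w = -2 (w = 3 - 5 = -2)
s(j) = -2*j (s(j) = ((3 - 1) - 3)*(j + j) = (2 - 3)*(2*j) = -2*j)
-10*s(w) = -(-20)*(-2) = -10*4 = -40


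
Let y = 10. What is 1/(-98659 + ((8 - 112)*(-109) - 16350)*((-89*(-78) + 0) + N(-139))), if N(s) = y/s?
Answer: -139/4851862593 ≈ -2.8649e-8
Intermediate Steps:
N(s) = 10/s
1/(-98659 + ((8 - 112)*(-109) - 16350)*((-89*(-78) + 0) + N(-139))) = 1/(-98659 + ((8 - 112)*(-109) - 16350)*((-89*(-78) + 0) + 10/(-139))) = 1/(-98659 + (-104*(-109) - 16350)*((6942 + 0) + 10*(-1/139))) = 1/(-98659 + (11336 - 16350)*(6942 - 10/139)) = 1/(-98659 - 5014*964928/139) = 1/(-98659 - 4838148992/139) = 1/(-4851862593/139) = -139/4851862593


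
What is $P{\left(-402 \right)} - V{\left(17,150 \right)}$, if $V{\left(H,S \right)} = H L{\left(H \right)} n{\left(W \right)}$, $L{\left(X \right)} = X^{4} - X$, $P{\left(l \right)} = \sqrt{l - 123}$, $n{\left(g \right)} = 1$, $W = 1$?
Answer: $-1419568 + 5 i \sqrt{21} \approx -1.4196 \cdot 10^{6} + 22.913 i$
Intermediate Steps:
$P{\left(l \right)} = \sqrt{-123 + l}$
$V{\left(H,S \right)} = H \left(H^{4} - H\right)$ ($V{\left(H,S \right)} = H \left(H^{4} - H\right) 1 = H \left(H^{4} - H\right)$)
$P{\left(-402 \right)} - V{\left(17,150 \right)} = \sqrt{-123 - 402} - \left(17^{5} - 17^{2}\right) = \sqrt{-525} - \left(1419857 - 289\right) = 5 i \sqrt{21} - \left(1419857 - 289\right) = 5 i \sqrt{21} - 1419568 = -1419568 + 5 i \sqrt{21}$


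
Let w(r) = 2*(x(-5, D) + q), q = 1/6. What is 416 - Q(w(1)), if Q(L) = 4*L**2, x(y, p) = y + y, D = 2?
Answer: -10180/9 ≈ -1131.1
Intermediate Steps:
q = 1/6 (q = 1*(1/6) = 1/6 ≈ 0.16667)
x(y, p) = 2*y
w(r) = -59/3 (w(r) = 2*(2*(-5) + 1/6) = 2*(-10 + 1/6) = 2*(-59/6) = -59/3)
416 - Q(w(1)) = 416 - 4*(-59/3)**2 = 416 - 4*3481/9 = 416 - 1*13924/9 = 416 - 13924/9 = -10180/9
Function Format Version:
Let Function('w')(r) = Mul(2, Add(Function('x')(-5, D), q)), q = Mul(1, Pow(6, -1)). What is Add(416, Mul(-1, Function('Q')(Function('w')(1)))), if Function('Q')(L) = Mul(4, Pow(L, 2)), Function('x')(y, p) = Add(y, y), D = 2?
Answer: Rational(-10180, 9) ≈ -1131.1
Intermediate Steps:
q = Rational(1, 6) (q = Mul(1, Rational(1, 6)) = Rational(1, 6) ≈ 0.16667)
Function('x')(y, p) = Mul(2, y)
Function('w')(r) = Rational(-59, 3) (Function('w')(r) = Mul(2, Add(Mul(2, -5), Rational(1, 6))) = Mul(2, Add(-10, Rational(1, 6))) = Mul(2, Rational(-59, 6)) = Rational(-59, 3))
Add(416, Mul(-1, Function('Q')(Function('w')(1)))) = Add(416, Mul(-1, Mul(4, Pow(Rational(-59, 3), 2)))) = Add(416, Mul(-1, Mul(4, Rational(3481, 9)))) = Add(416, Mul(-1, Rational(13924, 9))) = Add(416, Rational(-13924, 9)) = Rational(-10180, 9)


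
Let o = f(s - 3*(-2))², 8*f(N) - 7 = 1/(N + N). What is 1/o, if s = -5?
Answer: 256/225 ≈ 1.1378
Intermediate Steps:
f(N) = 7/8 + 1/(16*N) (f(N) = 7/8 + 1/(8*(N + N)) = 7/8 + 1/(8*((2*N))) = 7/8 + (1/(2*N))/8 = 7/8 + 1/(16*N))
o = 225/256 (o = ((1 + 14*(-5 - 3*(-2)))/(16*(-5 - 3*(-2))))² = ((1 + 14*(-5 + 6))/(16*(-5 + 6)))² = ((1/16)*(1 + 14*1)/1)² = ((1/16)*1*(1 + 14))² = ((1/16)*1*15)² = (15/16)² = 225/256 ≈ 0.87891)
1/o = 1/(225/256) = 256/225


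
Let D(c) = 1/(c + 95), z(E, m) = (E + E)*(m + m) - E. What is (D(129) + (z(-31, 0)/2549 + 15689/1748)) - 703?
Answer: -173166448879/249516512 ≈ -694.01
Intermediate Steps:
z(E, m) = -E + 4*E*m (z(E, m) = (2*E)*(2*m) - E = 4*E*m - E = -E + 4*E*m)
D(c) = 1/(95 + c)
(D(129) + (z(-31, 0)/2549 + 15689/1748)) - 703 = (1/(95 + 129) + (-31*(-1 + 4*0)/2549 + 15689/1748)) - 703 = (1/224 + (-31*(-1 + 0)*(1/2549) + 15689*(1/1748))) - 703 = (1/224 + (-31*(-1)*(1/2549) + 15689/1748)) - 703 = (1/224 + (31*(1/2549) + 15689/1748)) - 703 = (1/224 + (31/2549 + 15689/1748)) - 703 = (1/224 + 40045449/4455652) - 703 = 2243659057/249516512 - 703 = -173166448879/249516512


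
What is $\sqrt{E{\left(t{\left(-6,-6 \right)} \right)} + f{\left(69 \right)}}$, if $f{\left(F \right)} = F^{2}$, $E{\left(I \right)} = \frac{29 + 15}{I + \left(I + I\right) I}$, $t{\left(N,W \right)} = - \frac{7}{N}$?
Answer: $\frac{3 \sqrt{649565}}{35} \approx 69.082$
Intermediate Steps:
$E{\left(I \right)} = \frac{44}{I + 2 I^{2}}$ ($E{\left(I \right)} = \frac{44}{I + 2 I I} = \frac{44}{I + 2 I^{2}}$)
$\sqrt{E{\left(t{\left(-6,-6 \right)} \right)} + f{\left(69 \right)}} = \sqrt{\frac{44}{- \frac{7}{-6} \left(1 + 2 \left(- \frac{7}{-6}\right)\right)} + 69^{2}} = \sqrt{\frac{44}{\left(-7\right) \left(- \frac{1}{6}\right) \left(1 + 2 \left(\left(-7\right) \left(- \frac{1}{6}\right)\right)\right)} + 4761} = \sqrt{\frac{44}{\frac{7}{6} \left(1 + 2 \cdot \frac{7}{6}\right)} + 4761} = \sqrt{44 \cdot \frac{6}{7} \frac{1}{1 + \frac{7}{3}} + 4761} = \sqrt{44 \cdot \frac{6}{7} \frac{1}{\frac{10}{3}} + 4761} = \sqrt{44 \cdot \frac{6}{7} \cdot \frac{3}{10} + 4761} = \sqrt{\frac{396}{35} + 4761} = \sqrt{\frac{167031}{35}} = \frac{3 \sqrt{649565}}{35}$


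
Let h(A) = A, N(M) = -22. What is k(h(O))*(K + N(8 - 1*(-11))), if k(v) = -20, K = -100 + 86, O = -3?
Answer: 720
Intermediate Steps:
K = -14
k(h(O))*(K + N(8 - 1*(-11))) = -20*(-14 - 22) = -20*(-36) = 720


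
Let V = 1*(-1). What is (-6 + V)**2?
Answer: 49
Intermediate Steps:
V = -1
(-6 + V)**2 = (-6 - 1)**2 = (-7)**2 = 49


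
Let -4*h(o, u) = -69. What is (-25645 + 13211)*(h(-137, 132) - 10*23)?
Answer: 5290667/2 ≈ 2.6453e+6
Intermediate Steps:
h(o, u) = 69/4 (h(o, u) = -¼*(-69) = 69/4)
(-25645 + 13211)*(h(-137, 132) - 10*23) = (-25645 + 13211)*(69/4 - 10*23) = -12434*(69/4 - 230) = -12434*(-851/4) = 5290667/2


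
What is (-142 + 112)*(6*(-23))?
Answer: 4140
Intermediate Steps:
(-142 + 112)*(6*(-23)) = -30*(-138) = 4140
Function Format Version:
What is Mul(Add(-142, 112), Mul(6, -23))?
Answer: 4140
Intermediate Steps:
Mul(Add(-142, 112), Mul(6, -23)) = Mul(-30, -138) = 4140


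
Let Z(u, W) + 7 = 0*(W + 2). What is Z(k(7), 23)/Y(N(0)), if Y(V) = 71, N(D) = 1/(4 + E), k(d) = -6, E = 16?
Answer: -7/71 ≈ -0.098592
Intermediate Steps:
Z(u, W) = -7 (Z(u, W) = -7 + 0*(W + 2) = -7 + 0*(2 + W) = -7 + 0 = -7)
N(D) = 1/20 (N(D) = 1/(4 + 16) = 1/20)
Z(k(7), 23)/Y(N(0)) = -7/71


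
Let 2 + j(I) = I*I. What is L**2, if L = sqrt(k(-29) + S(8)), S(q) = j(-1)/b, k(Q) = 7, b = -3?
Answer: 22/3 ≈ 7.3333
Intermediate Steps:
j(I) = -2 + I**2 (j(I) = -2 + I*I = -2 + I**2)
S(q) = 1/3 (S(q) = (-2 + (-1)**2)/(-3) = (-2 + 1)*(-1/3) = -1*(-1/3) = 1/3)
L = sqrt(66)/3 (L = sqrt(7 + 1/3) = sqrt(22/3) = sqrt(66)/3 ≈ 2.7080)
L**2 = (sqrt(66)/3)**2 = 22/3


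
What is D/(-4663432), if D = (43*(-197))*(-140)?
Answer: -296485/1165858 ≈ -0.25431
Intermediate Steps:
D = 1185940 (D = -8471*(-140) = 1185940)
D/(-4663432) = 1185940/(-4663432) = 1185940*(-1/4663432) = -296485/1165858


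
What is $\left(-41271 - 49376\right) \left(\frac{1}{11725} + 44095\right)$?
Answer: $- \frac{46865756817772}{11725} \approx -3.9971 \cdot 10^{9}$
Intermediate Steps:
$\left(-41271 - 49376\right) \left(\frac{1}{11725} + 44095\right) = - 90647 \left(\frac{1}{11725} + 44095\right) = \left(-90647\right) \frac{517013876}{11725} = - \frac{46865756817772}{11725}$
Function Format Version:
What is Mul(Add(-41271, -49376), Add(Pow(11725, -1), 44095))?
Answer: Rational(-46865756817772, 11725) ≈ -3.9971e+9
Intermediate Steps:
Mul(Add(-41271, -49376), Add(Pow(11725, -1), 44095)) = Mul(-90647, Add(Rational(1, 11725), 44095)) = Mul(-90647, Rational(517013876, 11725)) = Rational(-46865756817772, 11725)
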